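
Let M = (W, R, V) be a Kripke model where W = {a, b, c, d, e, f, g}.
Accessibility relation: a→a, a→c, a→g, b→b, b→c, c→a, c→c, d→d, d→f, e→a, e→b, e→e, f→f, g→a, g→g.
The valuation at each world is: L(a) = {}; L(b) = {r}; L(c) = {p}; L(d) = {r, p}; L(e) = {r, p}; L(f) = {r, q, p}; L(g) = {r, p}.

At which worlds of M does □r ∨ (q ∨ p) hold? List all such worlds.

c, d, e, f, g

Recall that □ψ holds at a world iff ψ holds at every accessible world, and ◇ψ holds iff ψ holds at some accessible world.
Let φ = □r ∨ (q ∨ p). Evaluate φ at each world:
  a (successors {a, c, g}): φ is false.
  b (successors {b, c}): φ is false.
  c (successors {a, c}): φ is true.
  d (successors {d, f}): φ is true.
  e (successors {a, b, e}): φ is true.
  f (successors {f}): φ is true.
  g (successors {a, g}): φ is true.
For instance, at e:
  At e: □r is false, q ∨ p is true, so □r ∨ (q ∨ p) is true.
    At e: □r requires r at every successor {a, b, e}.
      r fails at a, so □r is false at e.
Satisfying worlds: {c, d, e, f, g}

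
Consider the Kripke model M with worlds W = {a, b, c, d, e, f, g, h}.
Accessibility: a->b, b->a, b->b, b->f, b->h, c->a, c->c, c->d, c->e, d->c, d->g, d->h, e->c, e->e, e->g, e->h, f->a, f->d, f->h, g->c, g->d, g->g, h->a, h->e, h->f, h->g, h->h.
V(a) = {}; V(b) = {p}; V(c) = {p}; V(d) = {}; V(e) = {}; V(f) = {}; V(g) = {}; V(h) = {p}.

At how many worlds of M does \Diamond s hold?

0

Recall that \Diamond ψ holds at a world iff ψ holds at some accessible world.
Let φ = \Diamond s. Evaluate φ at each world:
  a (successors {b}): φ is false.
  b (successors {a, b, f, h}): φ is false.
  c (successors {a, c, d, e}): φ is false.
  d (successors {c, g, h}): φ is false.
  e (successors {c, e, g, h}): φ is false.
  f (successors {a, d, h}): φ is false.
  g (successors {c, d, g}): φ is false.
  h (successors {a, e, f, g, h}): φ is false.
For instance, at f:
  At f: \Diamond s requires s at some successor in {a, d, h}.
    At a: s is false.
    At d: s is false.
    At h: s is false.
  So \Diamond s is false at f.
Satisfying worlds: none.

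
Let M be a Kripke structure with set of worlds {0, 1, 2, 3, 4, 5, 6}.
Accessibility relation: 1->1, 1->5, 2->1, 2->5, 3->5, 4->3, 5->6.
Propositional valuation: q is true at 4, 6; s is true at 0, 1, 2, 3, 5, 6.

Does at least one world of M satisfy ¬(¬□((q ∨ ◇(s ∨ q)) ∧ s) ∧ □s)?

Recall that □ψ holds at a world iff ψ holds at every accessible world, and ◇ψ holds iff ψ holds at some accessible world.
Let φ = ¬(¬□((q ∨ ◇(s ∨ q)) ∧ s) ∧ □s). Evaluate φ at each world:
  0 (successors ∅): φ is true.
  1 (successors {1, 5}): φ is true.
  2 (successors {1, 5}): φ is true.
  3 (successors {5}): φ is true.
  4 (successors {3}): φ is true.
  5 (successors {6}): φ is true.
  6 (successors ∅): φ is true.
Detail at 0 (witness):
  At 0: ¬□((q ∨ ◇(s ∨ q)) ∧ s) ∧ □s is false, so ¬(¬□((q ∨ ◇(s ∨ q)) ∧ s) ∧ □s) is true.
    At 0: ¬□((q ∨ ◇(s ∨ q)) ∧ s) is false, □s is true, so ¬□((q ∨ ◇(s ∨ q)) ∧ s) ∧ □s is false.
      At 0: □((q ∨ ◇(s ∨ q)) ∧ s) is true, so ¬□((q ∨ ◇(s ∨ q)) ∧ s) is false.
      At 0: no accessible worlds, so □s holds vacuously.

Yes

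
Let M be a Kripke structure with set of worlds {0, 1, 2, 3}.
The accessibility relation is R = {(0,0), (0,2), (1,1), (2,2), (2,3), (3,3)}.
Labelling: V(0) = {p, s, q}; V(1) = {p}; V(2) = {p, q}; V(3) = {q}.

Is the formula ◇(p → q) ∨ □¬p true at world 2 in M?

Recall that □ψ holds at a world iff ψ holds at every accessible world, and ◇ψ holds iff ψ holds at some accessible world.
At 2: ◇(p → q) is true, □¬p is false, so ◇(p → q) ∨ □¬p is true.
  At 2: ◇(p → q) requires p → q at some successor in {2, 3}.
    p → q holds at 2, so ◇(p → q) is true at 2.
  At 2: □¬p requires ¬p at every successor {2, 3}.
    ¬p fails at 2, so □¬p is false at 2.

Yes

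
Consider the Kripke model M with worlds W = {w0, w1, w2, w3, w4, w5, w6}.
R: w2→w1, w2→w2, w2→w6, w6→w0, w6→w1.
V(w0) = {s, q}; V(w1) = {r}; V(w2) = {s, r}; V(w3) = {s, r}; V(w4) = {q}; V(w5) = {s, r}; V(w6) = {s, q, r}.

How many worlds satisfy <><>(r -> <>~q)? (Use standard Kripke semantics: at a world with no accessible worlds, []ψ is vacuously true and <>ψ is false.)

1

Let φ = <><>(r -> <>~q). Evaluate φ at each world:
  w0 (successors ∅): φ is false.
  w1 (successors ∅): φ is false.
  w2 (successors {w1, w2, w6}): φ is true.
  w3 (successors ∅): φ is false.
  w4 (successors ∅): φ is false.
  w5 (successors ∅): φ is false.
  w6 (successors {w0, w1}): φ is false.
For instance, at w6:
  At w6: <><>(r -> <>~q) requires <>(r -> <>~q) at some successor in {w0, w1}.
    At w0: <>(r -> <>~q) is false.
    At w1: <>(r -> <>~q) is false.
  So <><>(r -> <>~q) is false at w6.
Satisfying worlds: {w2}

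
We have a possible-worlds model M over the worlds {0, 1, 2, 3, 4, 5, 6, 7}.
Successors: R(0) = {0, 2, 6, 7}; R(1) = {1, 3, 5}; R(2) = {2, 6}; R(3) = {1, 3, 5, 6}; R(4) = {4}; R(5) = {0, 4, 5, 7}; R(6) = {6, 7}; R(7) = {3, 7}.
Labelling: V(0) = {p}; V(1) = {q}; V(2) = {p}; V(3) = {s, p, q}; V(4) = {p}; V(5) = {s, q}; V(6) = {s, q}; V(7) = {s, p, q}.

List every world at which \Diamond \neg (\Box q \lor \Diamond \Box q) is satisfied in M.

4, 5

Let φ = \Diamond \neg (\Box q \lor \Diamond \Box q). Evaluate φ at each world:
  0 (successors {0, 2, 6, 7}): φ is false.
  1 (successors {1, 3, 5}): φ is false.
  2 (successors {2, 6}): φ is false.
  3 (successors {1, 3, 5, 6}): φ is false.
  4 (successors {4}): φ is true.
  5 (successors {0, 4, 5, 7}): φ is true.
  6 (successors {6, 7}): φ is false.
  7 (successors {3, 7}): φ is false.
For instance, at 7:
  At 7: \Diamond \neg (\Box q \lor \Diamond \Box q) requires \neg (\Box q \lor \Diamond \Box q) at some successor in {3, 7}.
    At 3: \neg (\Box q \lor \Diamond \Box q) is false.
    At 7: \neg (\Box q \lor \Diamond \Box q) is false.
  So \Diamond \neg (\Box q \lor \Diamond \Box q) is false at 7.
Satisfying worlds: {4, 5}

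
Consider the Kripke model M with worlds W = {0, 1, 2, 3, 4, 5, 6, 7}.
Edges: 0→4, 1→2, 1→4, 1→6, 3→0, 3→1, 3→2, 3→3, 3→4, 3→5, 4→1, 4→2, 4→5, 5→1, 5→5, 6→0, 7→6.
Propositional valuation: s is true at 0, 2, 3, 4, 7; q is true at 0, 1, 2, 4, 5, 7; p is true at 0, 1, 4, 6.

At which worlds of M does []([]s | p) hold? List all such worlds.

0, 1, 2, 6, 7

Let φ = []([]s | p). Evaluate φ at each world:
  0 (successors {4}): φ is true.
  1 (successors {2, 4, 6}): φ is true.
  2 (successors ∅): φ is true.
  3 (successors {0, 1, 2, 3, 4, 5}): φ is false.
  4 (successors {1, 2, 5}): φ is false.
  5 (successors {1, 5}): φ is false.
  6 (successors {0}): φ is true.
  7 (successors {6}): φ is true.
For instance, at 3:
  At 3: []([]s | p) requires []s | p at every successor {0, 1, 2, 3, 4, 5}.
    []s | p fails at 3, so []([]s | p) is false at 3.
      At 3: []s is false, p is false, so []s | p is false.
Satisfying worlds: {0, 1, 2, 6, 7}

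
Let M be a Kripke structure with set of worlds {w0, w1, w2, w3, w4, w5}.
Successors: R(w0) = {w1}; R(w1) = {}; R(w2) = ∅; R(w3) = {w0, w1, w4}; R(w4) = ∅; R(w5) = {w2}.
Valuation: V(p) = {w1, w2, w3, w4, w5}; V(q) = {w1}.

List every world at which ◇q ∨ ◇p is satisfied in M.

Let φ = ◇q ∨ ◇p. Evaluate φ at each world:
  w0 (successors {w1}): φ is true.
  w1 (successors ∅): φ is false.
  w2 (successors ∅): φ is false.
  w3 (successors {w0, w1, w4}): φ is true.
  w4 (successors ∅): φ is false.
  w5 (successors {w2}): φ is true.
For instance, at w0:
  At w0: ◇q is true, ◇p is true, so ◇q ∨ ◇p is true.
    At w0: ◇q requires q at some successor in {w1}.
      q holds at w1, so ◇q is true at w0.
    At w0: ◇p requires p at some successor in {w1}.
      p holds at w1, so ◇p is true at w0.
Satisfying worlds: {w0, w3, w5}

w0, w3, w5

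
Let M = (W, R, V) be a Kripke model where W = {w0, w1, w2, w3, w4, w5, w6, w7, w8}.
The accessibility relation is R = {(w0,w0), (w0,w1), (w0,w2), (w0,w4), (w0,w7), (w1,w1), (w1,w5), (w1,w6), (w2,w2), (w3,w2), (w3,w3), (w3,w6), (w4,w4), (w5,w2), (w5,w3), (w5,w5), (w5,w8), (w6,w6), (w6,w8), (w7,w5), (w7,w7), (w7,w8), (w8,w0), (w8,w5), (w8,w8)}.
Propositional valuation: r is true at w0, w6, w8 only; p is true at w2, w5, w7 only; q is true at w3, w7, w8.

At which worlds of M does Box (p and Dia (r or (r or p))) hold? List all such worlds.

w2

Recall that Box ψ holds at a world iff ψ holds at every accessible world, and Dia ψ holds iff ψ holds at some accessible world.
Let φ = Box (p and Dia (r or (r or p))). Evaluate φ at each world:
  w0 (successors {w0, w1, w2, w4, w7}): φ is false.
  w1 (successors {w1, w5, w6}): φ is false.
  w2 (successors {w2}): φ is true.
  w3 (successors {w2, w3, w6}): φ is false.
  w4 (successors {w4}): φ is false.
  w5 (successors {w2, w3, w5, w8}): φ is false.
  w6 (successors {w6, w8}): φ is false.
  w7 (successors {w5, w7, w8}): φ is false.
  w8 (successors {w0, w5, w8}): φ is false.
For instance, at w3:
  At w3: Box (p and Dia (r or (r or p))) requires p and Dia (r or (r or p)) at every successor {w2, w3, w6}.
    p and Dia (r or (r or p)) fails at w3, so Box (p and Dia (r or (r or p))) is false at w3.
      At w3: p is false, Dia (r or (r or p)) is true, so p and Dia (r or (r or p)) is false.
Satisfying worlds: {w2}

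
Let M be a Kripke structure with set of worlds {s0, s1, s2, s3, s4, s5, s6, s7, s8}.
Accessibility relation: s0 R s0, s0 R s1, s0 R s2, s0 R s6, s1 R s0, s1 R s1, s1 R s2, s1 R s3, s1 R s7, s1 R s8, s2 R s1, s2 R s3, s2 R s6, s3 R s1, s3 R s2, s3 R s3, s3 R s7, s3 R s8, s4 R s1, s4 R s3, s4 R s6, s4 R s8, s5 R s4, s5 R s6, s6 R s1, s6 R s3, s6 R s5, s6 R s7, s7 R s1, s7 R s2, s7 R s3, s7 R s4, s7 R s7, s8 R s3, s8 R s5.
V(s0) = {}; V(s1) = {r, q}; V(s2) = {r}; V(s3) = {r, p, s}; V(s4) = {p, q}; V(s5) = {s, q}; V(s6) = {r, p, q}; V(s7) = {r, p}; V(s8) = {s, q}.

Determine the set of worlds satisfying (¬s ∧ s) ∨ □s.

s8

Let φ = (¬s ∧ s) ∨ □s. Evaluate φ at each world:
  s0 (successors {s0, s1, s2, s6}): φ is false.
  s1 (successors {s0, s1, s2, s3, s7, s8}): φ is false.
  s2 (successors {s1, s3, s6}): φ is false.
  s3 (successors {s1, s2, s3, s7, s8}): φ is false.
  s4 (successors {s1, s3, s6, s8}): φ is false.
  s5 (successors {s4, s6}): φ is false.
  s6 (successors {s1, s3, s5, s7}): φ is false.
  s7 (successors {s1, s2, s3, s4, s7}): φ is false.
  s8 (successors {s3, s5}): φ is true.
For instance, at s7:
  At s7: ¬s ∧ s is false, □s is false, so (¬s ∧ s) ∨ □s is false.
    At s7: □s requires s at every successor {s1, s2, s3, s4, s7}.
      s fails at s1, so □s is false at s7.
Satisfying worlds: {s8}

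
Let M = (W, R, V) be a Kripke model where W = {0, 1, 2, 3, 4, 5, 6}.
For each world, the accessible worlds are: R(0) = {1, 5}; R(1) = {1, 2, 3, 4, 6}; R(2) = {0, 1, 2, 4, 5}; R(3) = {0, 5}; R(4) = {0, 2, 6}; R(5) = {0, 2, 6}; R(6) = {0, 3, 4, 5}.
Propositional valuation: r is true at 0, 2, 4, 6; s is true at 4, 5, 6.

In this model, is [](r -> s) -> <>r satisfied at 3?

Yes

At 3: [](r -> s) is false, <>r is true, so [](r -> s) -> <>r is true.
  At 3: [](r -> s) requires r -> s at every successor {0, 5}.
    r -> s fails at 0, so [](r -> s) is false at 3.
  At 3: <>r requires r at some successor in {0, 5}.
    r holds at 0, so <>r is true at 3.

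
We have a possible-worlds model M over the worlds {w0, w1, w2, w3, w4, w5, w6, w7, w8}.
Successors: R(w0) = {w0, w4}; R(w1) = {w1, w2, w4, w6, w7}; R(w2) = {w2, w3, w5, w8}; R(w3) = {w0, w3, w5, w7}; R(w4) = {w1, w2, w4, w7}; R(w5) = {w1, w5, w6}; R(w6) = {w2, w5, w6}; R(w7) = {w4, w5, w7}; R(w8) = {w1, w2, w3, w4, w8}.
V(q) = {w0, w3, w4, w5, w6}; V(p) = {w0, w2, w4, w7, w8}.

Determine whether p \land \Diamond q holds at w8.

Recall that \Diamond ψ holds at a world iff ψ holds at some accessible world.
At w8: p is true, \Diamond q is true, so p \land \Diamond q is true.
  At w8: \Diamond q requires q at some successor in {w1, w2, w3, w4, w8}.
    q holds at w3, so \Diamond q is true at w8.

Yes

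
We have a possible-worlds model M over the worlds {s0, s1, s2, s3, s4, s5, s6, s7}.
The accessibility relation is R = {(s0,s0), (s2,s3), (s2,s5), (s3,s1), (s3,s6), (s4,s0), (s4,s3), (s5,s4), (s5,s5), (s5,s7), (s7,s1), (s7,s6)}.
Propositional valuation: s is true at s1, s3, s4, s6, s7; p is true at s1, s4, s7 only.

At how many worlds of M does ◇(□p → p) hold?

6

Recall that □ψ holds at a world iff ψ holds at every accessible world, and ◇ψ holds iff ψ holds at some accessible world.
Let φ = ◇(□p → p). Evaluate φ at each world:
  s0 (successors {s0}): φ is true.
  s1 (successors ∅): φ is false.
  s2 (successors {s3, s5}): φ is true.
  s3 (successors {s1, s6}): φ is true.
  s4 (successors {s0, s3}): φ is true.
  s5 (successors {s4, s5, s7}): φ is true.
  s6 (successors ∅): φ is false.
  s7 (successors {s1, s6}): φ is true.
For instance, at s7:
  At s7: ◇(□p → p) requires □p → p at some successor in {s1, s6}.
    □p → p holds at s1, so ◇(□p → p) is true at s7.
      At s1: □p is true, p is true, so □p → p is true.
Satisfying worlds: {s0, s2, s3, s4, s5, s7}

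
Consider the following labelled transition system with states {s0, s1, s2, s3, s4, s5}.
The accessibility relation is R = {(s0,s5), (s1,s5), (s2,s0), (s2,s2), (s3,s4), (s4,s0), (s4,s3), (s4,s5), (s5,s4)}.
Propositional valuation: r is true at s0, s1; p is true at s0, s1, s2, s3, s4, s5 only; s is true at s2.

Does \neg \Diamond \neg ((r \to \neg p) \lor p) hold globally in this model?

Let φ = \neg \Diamond \neg ((r \to \neg p) \lor p). Evaluate φ at each world:
  s0 (successors {s5}): φ is true.
  s1 (successors {s5}): φ is true.
  s2 (successors {s0, s2}): φ is true.
  s3 (successors {s4}): φ is true.
  s4 (successors {s0, s3, s5}): φ is true.
  s5 (successors {s4}): φ is true.
For instance, at s2:
  At s2: \Diamond \neg ((r \to \neg p) \lor p) is false, so \neg \Diamond \neg ((r \to \neg p) \lor p) is true.
    At s2: \Diamond \neg ((r \to \neg p) \lor p) requires \neg ((r \to \neg p) \lor p) at some successor in {s0, s2}.
      At s0: \neg ((r \to \neg p) \lor p) is false.
      At s2: \neg ((r \to \neg p) \lor p) is false.
    So \Diamond \neg ((r \to \neg p) \lor p) is false at s2.

Yes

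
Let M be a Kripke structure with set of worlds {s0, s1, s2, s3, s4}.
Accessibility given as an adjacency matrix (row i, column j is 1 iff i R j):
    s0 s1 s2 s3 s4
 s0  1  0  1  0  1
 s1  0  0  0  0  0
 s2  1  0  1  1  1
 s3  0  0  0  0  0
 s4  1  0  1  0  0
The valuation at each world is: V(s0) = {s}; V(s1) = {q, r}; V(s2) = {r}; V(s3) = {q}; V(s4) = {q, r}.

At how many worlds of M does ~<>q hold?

Let φ = ~<>q. Evaluate φ at each world:
  s0 (successors {s0, s2, s4}): φ is false.
  s1 (successors ∅): φ is true.
  s2 (successors {s0, s2, s3, s4}): φ is false.
  s3 (successors ∅): φ is true.
  s4 (successors {s0, s2}): φ is true.
For instance, at s4:
  At s4: <>q is false, so ~<>q is true.
    At s4: <>q requires q at some successor in {s0, s2}.
      At s0: q is false.
      At s2: q is false.
    So <>q is false at s4.
Satisfying worlds: {s1, s3, s4}

3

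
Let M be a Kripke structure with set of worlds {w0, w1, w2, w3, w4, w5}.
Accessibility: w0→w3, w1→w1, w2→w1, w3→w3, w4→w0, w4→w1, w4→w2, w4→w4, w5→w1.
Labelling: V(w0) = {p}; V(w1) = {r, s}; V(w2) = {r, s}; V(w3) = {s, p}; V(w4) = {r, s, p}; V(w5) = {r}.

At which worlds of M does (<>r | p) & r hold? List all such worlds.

w1, w2, w4, w5

Let φ = (<>r | p) & r. Evaluate φ at each world:
  w0 (successors {w3}): φ is false.
  w1 (successors {w1}): φ is true.
  w2 (successors {w1}): φ is true.
  w3 (successors {w3}): φ is false.
  w4 (successors {w0, w1, w2, w4}): φ is true.
  w5 (successors {w1}): φ is true.
For instance, at w0:
  At w0: <>r | p is true, r is false, so (<>r | p) & r is false.
    At w0: <>r is false, p is true, so <>r | p is true.
      At w0: <>r requires r at some successor in {w3}.
        At w3: r is false.
      So <>r is false at w0.
Satisfying worlds: {w1, w2, w4, w5}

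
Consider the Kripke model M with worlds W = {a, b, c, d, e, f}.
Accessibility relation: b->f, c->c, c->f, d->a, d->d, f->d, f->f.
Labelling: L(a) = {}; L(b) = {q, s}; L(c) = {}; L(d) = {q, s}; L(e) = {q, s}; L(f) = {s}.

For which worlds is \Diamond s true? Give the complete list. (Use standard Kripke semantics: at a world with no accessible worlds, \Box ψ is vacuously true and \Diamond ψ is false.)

Let φ = \Diamond s. Evaluate φ at each world:
  a (successors ∅): φ is false.
  b (successors {f}): φ is true.
  c (successors {c, f}): φ is true.
  d (successors {a, d}): φ is true.
  e (successors ∅): φ is false.
  f (successors {d, f}): φ is true.
For instance, at b:
  At b: \Diamond s requires s at some successor in {f}.
    s holds at f, so \Diamond s is true at b.
Satisfying worlds: {b, c, d, f}

b, c, d, f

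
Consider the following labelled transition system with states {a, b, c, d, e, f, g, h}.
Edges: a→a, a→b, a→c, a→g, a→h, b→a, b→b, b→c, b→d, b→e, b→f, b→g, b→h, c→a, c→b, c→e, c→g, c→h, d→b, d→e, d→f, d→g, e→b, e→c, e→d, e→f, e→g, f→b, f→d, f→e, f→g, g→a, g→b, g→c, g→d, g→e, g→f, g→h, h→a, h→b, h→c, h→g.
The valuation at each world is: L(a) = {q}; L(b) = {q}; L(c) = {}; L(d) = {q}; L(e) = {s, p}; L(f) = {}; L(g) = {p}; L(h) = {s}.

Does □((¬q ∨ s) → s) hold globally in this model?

No

Let φ = □((¬q ∨ s) → s). Evaluate φ at each world:
  a (successors {a, b, c, g, h}): φ is false.
  b (successors {a, b, c, d, e, f, g, h}): φ is false.
  c (successors {a, b, e, g, h}): φ is false.
  d (successors {b, e, f, g}): φ is false.
  e (successors {b, c, d, f, g}): φ is false.
  f (successors {b, d, e, g}): φ is false.
  g (successors {a, b, c, d, e, f, h}): φ is false.
  h (successors {a, b, c, g}): φ is false.
Detail at a (counterexample):
  At a: □((¬q ∨ s) → s) requires (¬q ∨ s) → s at every successor {a, b, c, g, h}.
    (¬q ∨ s) → s fails at c, so □((¬q ∨ s) → s) is false at a.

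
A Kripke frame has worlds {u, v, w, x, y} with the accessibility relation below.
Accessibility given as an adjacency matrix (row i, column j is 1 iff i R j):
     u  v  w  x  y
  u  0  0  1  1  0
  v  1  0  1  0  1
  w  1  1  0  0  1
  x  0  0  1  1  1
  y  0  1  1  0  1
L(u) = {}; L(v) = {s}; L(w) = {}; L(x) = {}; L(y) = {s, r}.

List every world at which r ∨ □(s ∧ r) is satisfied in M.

Let φ = r ∨ □(s ∧ r). Evaluate φ at each world:
  u (successors {w, x}): φ is false.
  v (successors {u, w, y}): φ is false.
  w (successors {u, v, y}): φ is false.
  x (successors {w, x, y}): φ is false.
  y (successors {v, w, y}): φ is true.
For instance, at y:
  At y: r is true, □(s ∧ r) is false, so r ∨ □(s ∧ r) is true.
    At y: □(s ∧ r) requires s ∧ r at every successor {v, w, y}.
      s ∧ r fails at v, so □(s ∧ r) is false at y.
Satisfying worlds: {y}

y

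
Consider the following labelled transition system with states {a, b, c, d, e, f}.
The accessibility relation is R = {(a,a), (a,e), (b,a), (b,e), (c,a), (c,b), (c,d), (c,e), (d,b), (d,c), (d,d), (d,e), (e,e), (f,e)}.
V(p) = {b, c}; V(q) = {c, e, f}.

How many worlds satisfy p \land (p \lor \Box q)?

2

Let φ = p \land (p \lor \Box q). Evaluate φ at each world:
  a (successors {a, e}): φ is false.
  b (successors {a, e}): φ is true.
  c (successors {a, b, d, e}): φ is true.
  d (successors {b, c, d, e}): φ is false.
  e (successors {e}): φ is false.
  f (successors {e}): φ is false.
For instance, at b:
  At b: p is true, p \lor \Box q is true, so p \land (p \lor \Box q) is true.
    At b: p is true, \Box q is false, so p \lor \Box q is true.
      At b: \Box q requires q at every successor {a, e}.
        q fails at a, so \Box q is false at b.
Satisfying worlds: {b, c}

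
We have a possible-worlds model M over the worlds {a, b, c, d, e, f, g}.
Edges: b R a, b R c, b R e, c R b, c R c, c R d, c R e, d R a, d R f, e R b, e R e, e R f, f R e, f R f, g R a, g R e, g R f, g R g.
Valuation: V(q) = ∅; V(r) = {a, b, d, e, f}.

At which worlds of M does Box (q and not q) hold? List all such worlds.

Let φ = Box (q and not q). Evaluate φ at each world:
  a (successors ∅): φ is true.
  b (successors {a, c, e}): φ is false.
  c (successors {b, c, d, e}): φ is false.
  d (successors {a, f}): φ is false.
  e (successors {b, e, f}): φ is false.
  f (successors {e, f}): φ is false.
  g (successors {a, e, f, g}): φ is false.
For instance, at g:
  At g: Box (q and not q) requires q and not q at every successor {a, e, f, g}.
    q and not q fails at a, so Box (q and not q) is false at g.
Satisfying worlds: {a}

a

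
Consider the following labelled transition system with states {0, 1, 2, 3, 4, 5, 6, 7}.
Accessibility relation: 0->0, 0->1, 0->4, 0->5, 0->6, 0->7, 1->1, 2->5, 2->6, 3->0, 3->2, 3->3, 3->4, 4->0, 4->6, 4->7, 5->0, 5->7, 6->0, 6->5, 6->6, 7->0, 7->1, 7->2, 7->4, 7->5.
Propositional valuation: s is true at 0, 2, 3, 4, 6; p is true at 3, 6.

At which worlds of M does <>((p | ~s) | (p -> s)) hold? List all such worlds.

Let φ = <>((p | ~s) | (p -> s)). Evaluate φ at each world:
  0 (successors {0, 1, 4, 5, 6, 7}): φ is true.
  1 (successors {1}): φ is true.
  2 (successors {5, 6}): φ is true.
  3 (successors {0, 2, 3, 4}): φ is true.
  4 (successors {0, 6, 7}): φ is true.
  5 (successors {0, 7}): φ is true.
  6 (successors {0, 5, 6}): φ is true.
  7 (successors {0, 1, 2, 4, 5}): φ is true.
For instance, at 6:
  At 6: <>((p | ~s) | (p -> s)) requires (p | ~s) | (p -> s) at some successor in {0, 5, 6}.
    (p | ~s) | (p -> s) holds at 0, so <>((p | ~s) | (p -> s)) is true at 6.
Satisfying worlds: {0, 1, 2, 3, 4, 5, 6, 7}

0, 1, 2, 3, 4, 5, 6, 7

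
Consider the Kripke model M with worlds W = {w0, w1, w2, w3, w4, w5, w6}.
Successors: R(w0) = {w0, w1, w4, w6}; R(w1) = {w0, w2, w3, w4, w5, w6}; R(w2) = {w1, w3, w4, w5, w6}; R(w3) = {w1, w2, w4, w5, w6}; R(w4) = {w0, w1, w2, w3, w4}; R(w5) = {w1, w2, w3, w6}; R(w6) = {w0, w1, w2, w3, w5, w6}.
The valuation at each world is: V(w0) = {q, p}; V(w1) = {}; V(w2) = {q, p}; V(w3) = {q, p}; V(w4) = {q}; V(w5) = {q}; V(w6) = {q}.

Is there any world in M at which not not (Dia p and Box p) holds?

Let φ = not not (Dia p and Box p). Evaluate φ at each world:
  w0 (successors {w0, w1, w4, w6}): φ is false.
  w1 (successors {w0, w2, w3, w4, w5, w6}): φ is false.
  w2 (successors {w1, w3, w4, w5, w6}): φ is false.
  w3 (successors {w1, w2, w4, w5, w6}): φ is false.
  w4 (successors {w0, w1, w2, w3, w4}): φ is false.
  w5 (successors {w1, w2, w3, w6}): φ is false.
  w6 (successors {w0, w1, w2, w3, w5, w6}): φ is false.
For instance, at w6:
  At w6: not (Dia p and Box p) is true, so not not (Dia p and Box p) is false.
    At w6: Dia p and Box p is false, so not (Dia p and Box p) is true.
      At w6: Dia p is true, Box p is false, so Dia p and Box p is false.

No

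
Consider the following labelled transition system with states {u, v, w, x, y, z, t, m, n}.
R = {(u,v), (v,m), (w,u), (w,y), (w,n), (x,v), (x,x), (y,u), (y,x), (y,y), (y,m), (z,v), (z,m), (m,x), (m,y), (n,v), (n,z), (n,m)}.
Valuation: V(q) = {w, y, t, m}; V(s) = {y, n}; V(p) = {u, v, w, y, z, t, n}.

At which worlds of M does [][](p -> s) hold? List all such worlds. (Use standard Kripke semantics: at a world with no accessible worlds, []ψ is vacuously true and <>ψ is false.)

u, v, z, t

Let φ = [][](p -> s). Evaluate φ at each world:
  u (successors {v}): φ is true.
  v (successors {m}): φ is true.
  w (successors {u, y, n}): φ is false.
  x (successors {v, x}): φ is false.
  y (successors {u, x, y, m}): φ is false.
  z (successors {v, m}): φ is true.
  t (successors ∅): φ is true.
  m (successors {x, y}): φ is false.
  n (successors {v, z, m}): φ is false.
For instance, at u:
  At u: [][](p -> s) requires [](p -> s) at every successor {v}.
      At v: [](p -> s) requires p -> s at every successor {m}.
        At m: p -> s is true.
      So [](p -> s) is true at v.
  So [][](p -> s) is true at u.
Satisfying worlds: {u, v, z, t}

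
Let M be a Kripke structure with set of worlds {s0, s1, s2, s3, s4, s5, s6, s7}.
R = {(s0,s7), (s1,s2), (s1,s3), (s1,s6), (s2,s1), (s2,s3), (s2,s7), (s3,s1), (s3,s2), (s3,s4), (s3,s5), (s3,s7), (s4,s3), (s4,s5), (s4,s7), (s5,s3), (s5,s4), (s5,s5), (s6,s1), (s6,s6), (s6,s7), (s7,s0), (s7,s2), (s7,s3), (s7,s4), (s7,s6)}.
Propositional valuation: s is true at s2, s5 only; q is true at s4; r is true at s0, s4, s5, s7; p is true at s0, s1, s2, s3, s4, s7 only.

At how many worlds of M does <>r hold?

7

Recall that <>ψ holds at a world iff ψ holds at some accessible world.
Let φ = <>r. Evaluate φ at each world:
  s0 (successors {s7}): φ is true.
  s1 (successors {s2, s3, s6}): φ is false.
  s2 (successors {s1, s3, s7}): φ is true.
  s3 (successors {s1, s2, s4, s5, s7}): φ is true.
  s4 (successors {s3, s5, s7}): φ is true.
  s5 (successors {s3, s4, s5}): φ is true.
  s6 (successors {s1, s6, s7}): φ is true.
  s7 (successors {s0, s2, s3, s4, s6}): φ is true.
For instance, at s1:
  At s1: <>r requires r at some successor in {s2, s3, s6}.
    At s2: r is false.
    At s3: r is false.
    At s6: r is false.
  So <>r is false at s1.
Satisfying worlds: {s0, s2, s3, s4, s5, s6, s7}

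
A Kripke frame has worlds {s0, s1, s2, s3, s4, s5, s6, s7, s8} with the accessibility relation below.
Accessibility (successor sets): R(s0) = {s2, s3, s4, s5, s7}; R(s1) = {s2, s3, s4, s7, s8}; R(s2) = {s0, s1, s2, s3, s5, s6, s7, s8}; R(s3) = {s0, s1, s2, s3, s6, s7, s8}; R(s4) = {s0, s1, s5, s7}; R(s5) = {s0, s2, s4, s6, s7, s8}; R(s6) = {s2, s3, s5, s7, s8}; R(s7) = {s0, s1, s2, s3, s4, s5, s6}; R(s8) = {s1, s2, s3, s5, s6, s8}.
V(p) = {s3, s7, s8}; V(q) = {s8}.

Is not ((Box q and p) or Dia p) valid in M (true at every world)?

No

Let φ = not ((Box q and p) or Dia p). Evaluate φ at each world:
  s0 (successors {s2, s3, s4, s5, s7}): φ is false.
  s1 (successors {s2, s3, s4, s7, s8}): φ is false.
  s2 (successors {s0, s1, s2, s3, s5, s6, s7, s8}): φ is false.
  s3 (successors {s0, s1, s2, s3, s6, s7, s8}): φ is false.
  s4 (successors {s0, s1, s5, s7}): φ is false.
  s5 (successors {s0, s2, s4, s6, s7, s8}): φ is false.
  s6 (successors {s2, s3, s5, s7, s8}): φ is false.
  s7 (successors {s0, s1, s2, s3, s4, s5, s6}): φ is false.
  s8 (successors {s1, s2, s3, s5, s6, s8}): φ is false.
Detail at s0 (counterexample):
  At s0: (Box q and p) or Dia p is true, so not ((Box q and p) or Dia p) is false.
    At s0: Box q and p is false, Dia p is true, so (Box q and p) or Dia p is true.
      At s0: Box q is false, p is false, so Box q and p is false.
      At s0: Dia p requires p at some successor in {s2, s3, s4, s5, s7}.
        p holds at s3, so Dia p is true at s0.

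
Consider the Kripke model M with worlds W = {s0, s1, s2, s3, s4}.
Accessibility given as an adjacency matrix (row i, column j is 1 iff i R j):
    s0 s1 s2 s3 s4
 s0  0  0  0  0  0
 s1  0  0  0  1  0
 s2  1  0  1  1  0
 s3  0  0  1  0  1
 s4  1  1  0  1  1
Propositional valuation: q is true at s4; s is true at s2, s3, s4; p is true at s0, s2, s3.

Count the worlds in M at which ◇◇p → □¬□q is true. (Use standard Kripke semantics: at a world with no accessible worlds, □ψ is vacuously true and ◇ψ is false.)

3

Let φ = ◇◇p → □¬□q. Evaluate φ at each world:
  s0 (successors ∅): φ is true.
  s1 (successors {s3}): φ is true.
  s2 (successors {s0, s2, s3}): φ is false.
  s3 (successors {s2, s4}): φ is true.
  s4 (successors {s0, s1, s3, s4}): φ is false.
For instance, at s4:
  At s4: ◇◇p is true, □¬□q is false, so ◇◇p → □¬□q is false.
    At s4: ◇◇p requires ◇p at some successor in {s0, s1, s3, s4}.
      ◇p holds at s1, so ◇◇p is true at s4.
    At s4: □¬□q requires ¬□q at every successor {s0, s1, s3, s4}.
      ¬□q fails at s0, so □¬□q is false at s4.
Satisfying worlds: {s0, s1, s3}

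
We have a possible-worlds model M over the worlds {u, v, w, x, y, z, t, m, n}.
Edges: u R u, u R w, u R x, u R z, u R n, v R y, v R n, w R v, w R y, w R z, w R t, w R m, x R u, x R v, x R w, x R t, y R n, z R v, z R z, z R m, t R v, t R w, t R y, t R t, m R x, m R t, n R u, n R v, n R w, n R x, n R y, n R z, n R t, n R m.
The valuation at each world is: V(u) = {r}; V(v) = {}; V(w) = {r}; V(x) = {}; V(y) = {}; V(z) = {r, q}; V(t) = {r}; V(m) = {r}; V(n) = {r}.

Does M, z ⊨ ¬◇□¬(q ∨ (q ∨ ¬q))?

At z: ◇□¬(q ∨ (q ∨ ¬q)) is false, so ¬◇□¬(q ∨ (q ∨ ¬q)) is true.
  At z: ◇□¬(q ∨ (q ∨ ¬q)) requires □¬(q ∨ (q ∨ ¬q)) at some successor in {v, z, m}.
    At v: □¬(q ∨ (q ∨ ¬q)) is false.
    At z: □¬(q ∨ (q ∨ ¬q)) is false.
    At m: □¬(q ∨ (q ∨ ¬q)) is false.
  So ◇□¬(q ∨ (q ∨ ¬q)) is false at z.

Yes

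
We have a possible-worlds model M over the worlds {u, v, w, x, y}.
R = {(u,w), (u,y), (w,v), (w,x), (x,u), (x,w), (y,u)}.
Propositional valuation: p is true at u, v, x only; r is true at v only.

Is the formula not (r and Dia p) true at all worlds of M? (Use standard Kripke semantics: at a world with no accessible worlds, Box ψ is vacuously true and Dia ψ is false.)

Yes

Recall that Dia ψ holds at a world iff ψ holds at some accessible world.
Let φ = not (r and Dia p). Evaluate φ at each world:
  u (successors {w, y}): φ is true.
  v (successors ∅): φ is true.
  w (successors {v, x}): φ is true.
  x (successors {u, w}): φ is true.
  y (successors {u}): φ is true.
For instance, at x:
  At x: r and Dia p is false, so not (r and Dia p) is true.
    At x: r is false, Dia p is true, so r and Dia p is false.
      At x: Dia p requires p at some successor in {u, w}.
        p holds at u, so Dia p is true at x.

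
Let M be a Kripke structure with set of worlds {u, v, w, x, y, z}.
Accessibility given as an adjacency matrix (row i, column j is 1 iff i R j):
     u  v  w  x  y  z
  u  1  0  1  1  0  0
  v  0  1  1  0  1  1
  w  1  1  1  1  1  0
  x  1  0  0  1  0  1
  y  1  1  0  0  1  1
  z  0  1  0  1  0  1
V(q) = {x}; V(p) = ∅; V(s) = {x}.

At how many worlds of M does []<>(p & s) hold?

Let φ = []<>(p & s). Evaluate φ at each world:
  u (successors {u, w, x}): φ is false.
  v (successors {v, w, y, z}): φ is false.
  w (successors {u, v, w, x, y}): φ is false.
  x (successors {u, x, z}): φ is false.
  y (successors {u, v, y, z}): φ is false.
  z (successors {v, x, z}): φ is false.
For instance, at w:
  At w: []<>(p & s) requires <>(p & s) at every successor {u, v, w, x, y}.
    <>(p & s) fails at u, so []<>(p & s) is false at w.
      At u: <>(p & s) requires p & s at some successor in {u, w, x}.
        At u: p & s is false.
        At w: p & s is false.
        At x: p & s is false.
      So <>(p & s) is false at u.
Satisfying worlds: none.

0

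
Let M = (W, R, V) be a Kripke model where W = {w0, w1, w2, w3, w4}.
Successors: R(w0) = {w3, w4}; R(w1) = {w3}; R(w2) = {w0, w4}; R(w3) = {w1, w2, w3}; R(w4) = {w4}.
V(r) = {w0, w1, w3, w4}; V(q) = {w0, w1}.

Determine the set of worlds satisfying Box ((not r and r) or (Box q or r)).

w0, w1, w2, w4

Recall that Box ψ holds at a world iff ψ holds at every accessible world, and Dia ψ holds iff ψ holds at some accessible world.
Let φ = Box ((not r and r) or (Box q or r)). Evaluate φ at each world:
  w0 (successors {w3, w4}): φ is true.
  w1 (successors {w3}): φ is true.
  w2 (successors {w0, w4}): φ is true.
  w3 (successors {w1, w2, w3}): φ is false.
  w4 (successors {w4}): φ is true.
For instance, at w2:
  At w2: Box ((not r and r) or (Box q or r)) requires (not r and r) or (Box q or r) at every successor {w0, w4}.
      At w0: not r and r is false, Box q or r is true, so (not r and r) or (Box q or r) is true.
      At w4: not r and r is false, Box q or r is true, so (not r and r) or (Box q or r) is true.
  So Box ((not r and r) or (Box q or r)) is true at w2.
Satisfying worlds: {w0, w1, w2, w4}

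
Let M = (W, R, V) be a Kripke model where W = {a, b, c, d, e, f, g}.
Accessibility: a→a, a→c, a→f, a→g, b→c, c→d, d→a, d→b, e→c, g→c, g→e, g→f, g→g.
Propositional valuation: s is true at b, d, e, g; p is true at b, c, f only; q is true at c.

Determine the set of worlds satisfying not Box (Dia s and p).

a, c, d, g

Let φ = not Box (Dia s and p). Evaluate φ at each world:
  a (successors {a, c, f, g}): φ is true.
  b (successors {c}): φ is false.
  c (successors {d}): φ is true.
  d (successors {a, b}): φ is true.
  e (successors {c}): φ is false.
  f (successors ∅): φ is false.
  g (successors {c, e, f, g}): φ is true.
For instance, at d:
  At d: Box (Dia s and p) is false, so not Box (Dia s and p) is true.
    At d: Box (Dia s and p) requires Dia s and p at every successor {a, b}.
      Dia s and p fails at a, so Box (Dia s and p) is false at d.
Satisfying worlds: {a, c, d, g}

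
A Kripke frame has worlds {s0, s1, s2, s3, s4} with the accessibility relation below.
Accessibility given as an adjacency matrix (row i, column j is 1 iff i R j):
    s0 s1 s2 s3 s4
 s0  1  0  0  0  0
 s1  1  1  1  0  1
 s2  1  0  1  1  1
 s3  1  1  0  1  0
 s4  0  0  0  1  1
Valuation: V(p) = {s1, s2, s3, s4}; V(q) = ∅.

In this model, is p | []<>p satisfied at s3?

Yes

Recall that []ψ holds at a world iff ψ holds at every accessible world, and <>ψ holds iff ψ holds at some accessible world.
At s3: p is true, []<>p is false, so p | []<>p is true.
  At s3: []<>p requires <>p at every successor {s0, s1, s3}.
    <>p fails at s0, so []<>p is false at s3.
      At s0: <>p requires p at some successor in {s0}.
        At s0: p is false.
      So <>p is false at s0.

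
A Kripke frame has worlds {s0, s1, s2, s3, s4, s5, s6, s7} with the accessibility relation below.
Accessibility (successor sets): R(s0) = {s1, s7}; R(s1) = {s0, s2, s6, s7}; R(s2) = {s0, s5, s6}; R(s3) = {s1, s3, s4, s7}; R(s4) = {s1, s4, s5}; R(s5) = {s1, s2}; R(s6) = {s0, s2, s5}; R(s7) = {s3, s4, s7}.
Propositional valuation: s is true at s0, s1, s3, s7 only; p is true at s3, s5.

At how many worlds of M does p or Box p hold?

Recall that Box ψ holds at a world iff ψ holds at every accessible world, and Dia ψ holds iff ψ holds at some accessible world.
Let φ = p or Box p. Evaluate φ at each world:
  s0 (successors {s1, s7}): φ is false.
  s1 (successors {s0, s2, s6, s7}): φ is false.
  s2 (successors {s0, s5, s6}): φ is false.
  s3 (successors {s1, s3, s4, s7}): φ is true.
  s4 (successors {s1, s4, s5}): φ is false.
  s5 (successors {s1, s2}): φ is true.
  s6 (successors {s0, s2, s5}): φ is false.
  s7 (successors {s3, s4, s7}): φ is false.
For instance, at s5:
  At s5: p is true, Box p is false, so p or Box p is true.
    At s5: Box p requires p at every successor {s1, s2}.
      p fails at s1, so Box p is false at s5.
Satisfying worlds: {s3, s5}

2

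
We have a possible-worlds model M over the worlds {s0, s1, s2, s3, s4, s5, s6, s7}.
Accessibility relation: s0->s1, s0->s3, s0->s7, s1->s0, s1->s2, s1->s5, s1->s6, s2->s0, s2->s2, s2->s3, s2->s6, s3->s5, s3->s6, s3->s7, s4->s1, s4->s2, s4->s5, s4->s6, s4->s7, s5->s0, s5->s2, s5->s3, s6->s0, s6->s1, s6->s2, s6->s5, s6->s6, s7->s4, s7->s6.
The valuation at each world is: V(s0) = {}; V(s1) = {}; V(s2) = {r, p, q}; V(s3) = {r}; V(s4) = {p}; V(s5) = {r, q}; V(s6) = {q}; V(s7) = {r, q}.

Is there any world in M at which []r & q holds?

No

Recall that []ψ holds at a world iff ψ holds at every accessible world, and <>ψ holds iff ψ holds at some accessible world.
Let φ = []r & q. Evaluate φ at each world:
  s0 (successors {s1, s3, s7}): φ is false.
  s1 (successors {s0, s2, s5, s6}): φ is false.
  s2 (successors {s0, s2, s3, s6}): φ is false.
  s3 (successors {s5, s6, s7}): φ is false.
  s4 (successors {s1, s2, s5, s6, s7}): φ is false.
  s5 (successors {s0, s2, s3}): φ is false.
  s6 (successors {s0, s1, s2, s5, s6}): φ is false.
  s7 (successors {s4, s6}): φ is false.
For instance, at s6:
  At s6: []r is false, q is true, so []r & q is false.
    At s6: []r requires r at every successor {s0, s1, s2, s5, s6}.
      r fails at s0, so []r is false at s6.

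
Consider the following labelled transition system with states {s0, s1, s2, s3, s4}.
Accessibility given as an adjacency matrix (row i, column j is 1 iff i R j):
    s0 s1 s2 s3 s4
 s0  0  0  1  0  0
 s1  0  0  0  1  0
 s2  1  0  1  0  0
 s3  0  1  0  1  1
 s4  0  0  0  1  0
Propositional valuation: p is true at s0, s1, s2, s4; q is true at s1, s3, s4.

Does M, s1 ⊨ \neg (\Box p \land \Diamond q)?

Recall that \Box ψ holds at a world iff ψ holds at every accessible world, and \Diamond ψ holds iff ψ holds at some accessible world.
At s1: \Box p \land \Diamond q is false, so \neg (\Box p \land \Diamond q) is true.
  At s1: \Box p is false, \Diamond q is true, so \Box p \land \Diamond q is false.
    At s1: \Box p requires p at every successor {s3}.
      p fails at s3, so \Box p is false at s1.
    At s1: \Diamond q requires q at some successor in {s3}.
      q holds at s3, so \Diamond q is true at s1.

Yes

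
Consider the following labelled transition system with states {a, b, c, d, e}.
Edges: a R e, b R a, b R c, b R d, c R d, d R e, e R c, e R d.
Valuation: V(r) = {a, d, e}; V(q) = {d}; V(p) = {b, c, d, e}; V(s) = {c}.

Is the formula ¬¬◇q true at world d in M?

No

At d: ¬◇q is true, so ¬¬◇q is false.
  At d: ◇q is false, so ¬◇q is true.
    At d: ◇q requires q at some successor in {e}.
      At e: q is false.
    So ◇q is false at d.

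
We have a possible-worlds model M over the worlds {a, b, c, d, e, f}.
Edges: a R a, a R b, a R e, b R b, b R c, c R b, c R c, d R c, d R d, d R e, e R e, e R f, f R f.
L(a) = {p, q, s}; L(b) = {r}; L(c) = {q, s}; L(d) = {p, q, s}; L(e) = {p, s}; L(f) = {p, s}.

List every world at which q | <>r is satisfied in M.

a, b, c, d

Recall that <>ψ holds at a world iff ψ holds at some accessible world.
Let φ = q | <>r. Evaluate φ at each world:
  a (successors {a, b, e}): φ is true.
  b (successors {b, c}): φ is true.
  c (successors {b, c}): φ is true.
  d (successors {c, d, e}): φ is true.
  e (successors {e, f}): φ is false.
  f (successors {f}): φ is false.
For instance, at b:
  At b: q is false, <>r is true, so q | <>r is true.
    At b: <>r requires r at some successor in {b, c}.
      r holds at b, so <>r is true at b.
Satisfying worlds: {a, b, c, d}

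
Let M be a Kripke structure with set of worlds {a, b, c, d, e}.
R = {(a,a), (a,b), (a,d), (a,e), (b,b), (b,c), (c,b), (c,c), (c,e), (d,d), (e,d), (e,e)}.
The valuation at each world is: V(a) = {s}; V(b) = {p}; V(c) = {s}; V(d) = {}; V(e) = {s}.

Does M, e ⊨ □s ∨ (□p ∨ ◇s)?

Yes

At e: □s is false, □p ∨ ◇s is true, so □s ∨ (□p ∨ ◇s) is true.
  At e: □s requires s at every successor {d, e}.
    s fails at d, so □s is false at e.
  At e: □p is false, ◇s is true, so □p ∨ ◇s is true.
    At e: □p requires p at every successor {d, e}.
      p fails at d, so □p is false at e.
    At e: ◇s requires s at some successor in {d, e}.
      s holds at e, so ◇s is true at e.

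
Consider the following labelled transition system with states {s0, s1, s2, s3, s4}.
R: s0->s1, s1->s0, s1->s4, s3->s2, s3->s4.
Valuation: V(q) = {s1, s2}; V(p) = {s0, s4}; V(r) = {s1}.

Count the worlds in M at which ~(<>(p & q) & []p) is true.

5

Recall that []ψ holds at a world iff ψ holds at every accessible world, and <>ψ holds iff ψ holds at some accessible world.
Let φ = ~(<>(p & q) & []p). Evaluate φ at each world:
  s0 (successors {s1}): φ is true.
  s1 (successors {s0, s4}): φ is true.
  s2 (successors ∅): φ is true.
  s3 (successors {s2, s4}): φ is true.
  s4 (successors ∅): φ is true.
For instance, at s0:
  At s0: <>(p & q) & []p is false, so ~(<>(p & q) & []p) is true.
    At s0: <>(p & q) is false, []p is false, so <>(p & q) & []p is false.
      At s0: <>(p & q) requires p & q at some successor in {s1}.
        At s1: p & q is false.
      So <>(p & q) is false at s0.
      At s0: []p requires p at every successor {s1}.
        p fails at s1, so []p is false at s0.
Satisfying worlds: {s0, s1, s2, s3, s4}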